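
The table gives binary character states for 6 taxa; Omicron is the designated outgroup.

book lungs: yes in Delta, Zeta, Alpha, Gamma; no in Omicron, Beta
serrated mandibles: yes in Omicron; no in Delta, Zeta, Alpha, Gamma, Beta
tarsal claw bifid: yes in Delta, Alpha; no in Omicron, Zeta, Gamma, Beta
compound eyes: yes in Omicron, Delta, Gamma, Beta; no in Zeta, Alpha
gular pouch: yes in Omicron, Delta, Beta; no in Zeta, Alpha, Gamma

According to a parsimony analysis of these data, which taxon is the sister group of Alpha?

Zeta

Character polarity is set by the outgroup: the derived state is whichever differs from the outgroup's state, so for serrated mandibles, compound eyes, gular pouch the derived state is 'no', and for the remaining characters it is 'yes'.
book lungs: derived state 'yes' in Alpha, Delta, Gamma, and Zeta only — synapomorphy for {Alpha, Delta, Gamma, Zeta}.
serrated mandibles (derived state 'no') is shared by all ingroup taxa — unites the whole ingroup.
tarsal claw bifid (state 'yes') occurs in Alpha and Delta but conflicts with the nesting implied by the other characters — most parsimoniously interpreted as homoplasy.
Only Alpha and Zeta show the derived state 'no' for compound eyes, supporting them as a clade.
Only Alpha, Gamma, and Zeta show the derived state 'no' for gular pouch, supporting them as a clade.
Most parsimonious ingroup topology: ((Delta,((Zeta,Alpha),Gamma)),Beta).
Alpha and Zeta form a cherry on this tree, so they are sister taxa.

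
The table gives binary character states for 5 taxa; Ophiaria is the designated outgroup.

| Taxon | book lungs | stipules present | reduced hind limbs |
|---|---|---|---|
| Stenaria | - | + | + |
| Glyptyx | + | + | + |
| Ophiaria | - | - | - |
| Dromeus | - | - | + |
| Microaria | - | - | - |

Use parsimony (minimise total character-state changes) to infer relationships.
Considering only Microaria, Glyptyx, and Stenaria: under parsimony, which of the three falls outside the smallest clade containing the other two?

The outgroup has state '-' for every character, so '+' is the derived state throughout.
book lungs: derived state '+' in Glyptyx only — an autapomorphy, so it tells us nothing about relationships among taxa.
stipules present (derived state '+') is shared by Glyptyx and Stenaria — a synapomorphy uniting that clade.
reduced hind limbs: derived state '+' in Dromeus, Glyptyx, and Stenaria only — synapomorphy for {Dromeus, Glyptyx, Stenaria}.
Most parsimonious ingroup topology: (Microaria,((Stenaria,Glyptyx),Dromeus)).
Stenaria and Glyptyx share a more recent common ancestor with each other than either does with Microaria, so Microaria is the least closely related of the three.

Microaria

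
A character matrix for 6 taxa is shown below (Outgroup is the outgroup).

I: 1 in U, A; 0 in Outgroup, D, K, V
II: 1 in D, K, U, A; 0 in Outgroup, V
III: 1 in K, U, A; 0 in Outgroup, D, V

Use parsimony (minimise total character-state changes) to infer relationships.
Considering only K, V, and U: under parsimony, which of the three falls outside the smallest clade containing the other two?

The outgroup has state '0' for every character, so '1' is the derived state throughout.
I (derived state '1') is shared by A and U — a synapomorphy uniting that clade.
II (derived state '1') is shared by A, D, K, and U — a synapomorphy uniting that clade.
III (derived state '1') is shared by A, K, and U — a synapomorphy uniting that clade.
Most parsimonious ingroup topology: ((D,(K,(U,A))),V).
K and U share a more recent common ancestor with each other than either does with V, so V is the least closely related of the three.

V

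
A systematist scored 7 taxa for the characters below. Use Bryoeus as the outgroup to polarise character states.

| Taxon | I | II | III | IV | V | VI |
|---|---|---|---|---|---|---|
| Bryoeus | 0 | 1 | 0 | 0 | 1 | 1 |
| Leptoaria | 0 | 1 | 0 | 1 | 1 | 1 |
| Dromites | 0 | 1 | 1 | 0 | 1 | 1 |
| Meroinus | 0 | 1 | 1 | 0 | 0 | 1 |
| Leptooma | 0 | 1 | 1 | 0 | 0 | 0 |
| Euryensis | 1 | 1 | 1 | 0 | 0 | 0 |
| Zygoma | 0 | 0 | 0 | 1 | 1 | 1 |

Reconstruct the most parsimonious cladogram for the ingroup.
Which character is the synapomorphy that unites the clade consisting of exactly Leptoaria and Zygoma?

Character polarity is set by the outgroup: the derived state is whichever differs from the outgroup's state, so for II, V, VI the derived state is '0', and for the remaining characters it is '1'.
I (derived state '1') is unique to Euryensis (autapomorphy; uninformative for grouping).
II: derived state '0' in Zygoma only — an autapomorphy, so it tells us nothing about relationships among taxa.
III (derived state '1') is shared by Dromites, Euryensis, Leptooma, and Meroinus — a synapomorphy uniting that clade.
Only Leptoaria and Zygoma show the derived state '1' for IV, supporting them as a clade.
Only Euryensis, Leptooma, and Meroinus show the derived state '0' for V, supporting them as a clade.
Only Euryensis and Leptooma show the derived state '0' for VI, supporting them as a clade.
Most parsimonious ingroup topology: ((Leptoaria,Zygoma),(Dromites,(Meroinus,(Leptooma,Euryensis)))).
The clade {Leptoaria, Zygoma} is supported by IV: its derived state '1' occurs in exactly those taxa and in no other taxon (including the outgroup).

IV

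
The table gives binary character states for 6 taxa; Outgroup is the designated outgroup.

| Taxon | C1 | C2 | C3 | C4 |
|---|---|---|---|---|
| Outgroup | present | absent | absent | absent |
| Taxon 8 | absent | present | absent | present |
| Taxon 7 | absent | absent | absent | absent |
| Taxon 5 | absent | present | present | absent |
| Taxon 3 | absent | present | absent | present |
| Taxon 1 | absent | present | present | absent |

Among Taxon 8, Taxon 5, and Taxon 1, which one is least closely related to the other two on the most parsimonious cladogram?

Character polarity is set by the outgroup: the derived state is whichever differs from the outgroup's state, so for C1 the derived state is 'absent', and for the remaining characters it is 'present'.
C1 (derived state 'absent') is shared by all ingroup taxa — unites the whole ingroup.
C2: derived state 'present' in Taxon 1, Taxon 3, Taxon 5, and Taxon 8 only — synapomorphy for {Taxon 1, Taxon 3, Taxon 5, Taxon 8}.
C3: derived state 'present' in Taxon 1 and Taxon 5 only — synapomorphy for {Taxon 1, Taxon 5}.
C4 (derived state 'present') is shared by Taxon 3 and Taxon 8 — a synapomorphy uniting that clade.
Most parsimonious ingroup topology: (((Taxon 8,Taxon 3),(Taxon 5,Taxon 1)),Taxon 7).
Taxon 5 and Taxon 1 share a more recent common ancestor with each other than either does with Taxon 8, so Taxon 8 is the least closely related of the three.

Taxon 8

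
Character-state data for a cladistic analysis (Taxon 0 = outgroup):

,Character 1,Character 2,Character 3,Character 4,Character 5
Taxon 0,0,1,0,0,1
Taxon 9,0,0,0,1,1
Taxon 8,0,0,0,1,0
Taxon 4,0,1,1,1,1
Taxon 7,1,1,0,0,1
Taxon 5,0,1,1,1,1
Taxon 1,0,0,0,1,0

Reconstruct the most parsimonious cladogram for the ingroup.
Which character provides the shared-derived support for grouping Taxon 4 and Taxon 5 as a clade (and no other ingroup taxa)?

Character 3

Character polarity is set by the outgroup: the derived state is whichever differs from the outgroup's state, so for Character 2, Character 5 the derived state is '0', and for the remaining characters it is '1'.
Character 1 (derived state '1') is unique to Taxon 7 (autapomorphy; uninformative for grouping).
Character 2: derived state '0' in Taxon 1, Taxon 8, and Taxon 9 only — synapomorphy for {Taxon 1, Taxon 8, Taxon 9}.
Character 3 (derived state '1') is shared by Taxon 4 and Taxon 5 — a synapomorphy uniting that clade.
Character 4 (derived state '1') is shared by Taxon 1, Taxon 4, Taxon 5, Taxon 8, and Taxon 9 — a synapomorphy uniting that clade.
Character 5: derived state '0' in Taxon 1 and Taxon 8 only — synapomorphy for {Taxon 1, Taxon 8}.
Most parsimonious ingroup topology: (((Taxon 9,(Taxon 8,Taxon 1)),(Taxon 4,Taxon 5)),Taxon 7).
The clade {Taxon 4, Taxon 5} is supported by Character 3: its derived state '1' occurs in exactly those taxa and in no other taxon (including the outgroup).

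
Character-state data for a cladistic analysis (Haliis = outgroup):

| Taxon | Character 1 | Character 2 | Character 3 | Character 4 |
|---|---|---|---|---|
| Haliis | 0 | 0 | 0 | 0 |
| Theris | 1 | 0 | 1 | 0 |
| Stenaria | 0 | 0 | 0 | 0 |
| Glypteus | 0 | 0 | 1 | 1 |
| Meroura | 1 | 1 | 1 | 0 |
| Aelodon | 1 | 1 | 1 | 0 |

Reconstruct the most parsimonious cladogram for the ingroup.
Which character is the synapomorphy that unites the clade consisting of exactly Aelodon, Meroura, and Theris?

The outgroup has state '0' for every character, so '1' is the derived state throughout.
Character 1: derived state '1' in Aelodon, Meroura, and Theris only — synapomorphy for {Aelodon, Meroura, Theris}.
Character 2: derived state '1' in Aelodon and Meroura only — synapomorphy for {Aelodon, Meroura}.
Only Aelodon, Glypteus, Meroura, and Theris show the derived state '1' for Character 3, supporting them as a clade.
Character 4: derived state '1' in Glypteus only — an autapomorphy, so it tells us nothing about relationships among taxa.
Most parsimonious ingroup topology: (((Theris,(Meroura,Aelodon)),Glypteus),Stenaria).
The clade {Aelodon, Meroura, Theris} is supported by Character 1: its derived state '1' occurs in exactly those taxa and in no other taxon (including the outgroup).

Character 1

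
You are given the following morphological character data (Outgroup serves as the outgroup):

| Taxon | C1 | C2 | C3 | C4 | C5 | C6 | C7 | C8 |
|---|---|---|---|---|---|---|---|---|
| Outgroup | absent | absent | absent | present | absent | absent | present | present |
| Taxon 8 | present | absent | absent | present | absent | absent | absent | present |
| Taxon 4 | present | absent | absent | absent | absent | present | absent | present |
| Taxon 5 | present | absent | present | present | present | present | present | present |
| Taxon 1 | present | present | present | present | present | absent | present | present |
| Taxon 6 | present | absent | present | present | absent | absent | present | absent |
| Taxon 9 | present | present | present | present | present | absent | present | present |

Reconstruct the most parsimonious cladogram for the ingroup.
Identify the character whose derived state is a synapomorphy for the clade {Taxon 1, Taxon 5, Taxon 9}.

C5

Character polarity is set by the outgroup: the derived state is whichever differs from the outgroup's state, so for C4, C7, C8 the derived state is 'absent', and for the remaining characters it is 'present'.
All ingroup taxa share the derived state 'present' for C1; it defines the ingroup but does not resolve relationships within it.
C2: derived state 'present' in Taxon 1 and Taxon 9 only — synapomorphy for {Taxon 1, Taxon 9}.
Only Taxon 1, Taxon 5, Taxon 6, and Taxon 9 show the derived state 'present' for C3, supporting them as a clade.
C4: derived state 'absent' in Taxon 4 only — an autapomorphy, so it tells us nothing about relationships among taxa.
C5: derived state 'present' in Taxon 1, Taxon 5, and Taxon 9 only — synapomorphy for {Taxon 1, Taxon 5, Taxon 9}.
C6 (state 'present') occurs in Taxon 4 and Taxon 5 but conflicts with the nesting implied by the other characters — most parsimoniously interpreted as homoplasy.
C7 (derived state 'absent') is shared by Taxon 4 and Taxon 8 — a synapomorphy uniting that clade.
C8 (derived state 'absent') is unique to Taxon 6 (autapomorphy; uninformative for grouping).
Most parsimonious ingroup topology: ((Taxon 8,Taxon 4),((Taxon 5,(Taxon 1,Taxon 9)),Taxon 6)).
The clade {Taxon 1, Taxon 5, Taxon 9} is supported by C5: its derived state 'present' occurs in exactly those taxa and in no other taxon (including the outgroup).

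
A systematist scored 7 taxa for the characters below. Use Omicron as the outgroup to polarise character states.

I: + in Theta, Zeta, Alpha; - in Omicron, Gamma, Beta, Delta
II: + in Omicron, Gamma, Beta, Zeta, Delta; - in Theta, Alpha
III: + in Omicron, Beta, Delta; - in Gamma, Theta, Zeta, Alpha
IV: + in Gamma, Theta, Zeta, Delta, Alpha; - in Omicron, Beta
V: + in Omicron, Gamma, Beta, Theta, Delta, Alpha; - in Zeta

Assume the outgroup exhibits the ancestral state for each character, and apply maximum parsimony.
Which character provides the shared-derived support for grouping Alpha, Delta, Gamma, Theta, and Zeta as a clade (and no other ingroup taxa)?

Character polarity is set by the outgroup: the derived state is whichever differs from the outgroup's state, so for II, III, V the derived state is '-', and for the remaining characters it is '+'.
I: derived state '+' in Alpha, Theta, and Zeta only — synapomorphy for {Alpha, Theta, Zeta}.
Only Alpha and Theta show the derived state '-' for II, supporting them as a clade.
Only Alpha, Gamma, Theta, and Zeta show the derived state '-' for III, supporting them as a clade.
Only Alpha, Delta, Gamma, Theta, and Zeta show the derived state '+' for IV, supporting them as a clade.
V: derived state '-' in Zeta only — an autapomorphy, so it tells us nothing about relationships among taxa.
Most parsimonious ingroup topology: (((Gamma,((Theta,Alpha),Zeta)),Delta),Beta).
The clade {Alpha, Delta, Gamma, Theta, Zeta} is supported by IV: its derived state '+' occurs in exactly those taxa and in no other taxon (including the outgroup).

IV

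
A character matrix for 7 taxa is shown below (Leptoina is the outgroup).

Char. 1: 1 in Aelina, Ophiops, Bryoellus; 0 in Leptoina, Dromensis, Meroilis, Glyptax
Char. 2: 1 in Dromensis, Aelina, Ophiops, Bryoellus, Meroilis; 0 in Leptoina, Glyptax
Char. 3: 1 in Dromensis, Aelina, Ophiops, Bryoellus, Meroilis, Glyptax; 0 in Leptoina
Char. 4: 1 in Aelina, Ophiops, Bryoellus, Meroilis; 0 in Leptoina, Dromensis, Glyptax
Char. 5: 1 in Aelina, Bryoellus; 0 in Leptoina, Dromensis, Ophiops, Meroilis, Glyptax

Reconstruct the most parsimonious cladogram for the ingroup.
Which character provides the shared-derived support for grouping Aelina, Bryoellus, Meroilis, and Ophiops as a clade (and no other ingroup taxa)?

The outgroup has state '0' for every character, so '1' is the derived state throughout.
Char. 1: derived state '1' in Aelina, Bryoellus, and Ophiops only — synapomorphy for {Aelina, Bryoellus, Ophiops}.
Char. 2 (derived state '1') is shared by Aelina, Bryoellus, Dromensis, Meroilis, and Ophiops — a synapomorphy uniting that clade.
Char. 3 (derived state '1') is shared by all ingroup taxa — unites the whole ingroup.
Only Aelina, Bryoellus, Meroilis, and Ophiops show the derived state '1' for Char. 4, supporting them as a clade.
Char. 5 (derived state '1') is shared by Aelina and Bryoellus — a synapomorphy uniting that clade.
Most parsimonious ingroup topology: ((Dromensis,(((Aelina,Bryoellus),Ophiops),Meroilis)),Glyptax).
The clade {Aelina, Bryoellus, Meroilis, Ophiops} is supported by Char. 4: its derived state '1' occurs in exactly those taxa and in no other taxon (including the outgroup).

Char. 4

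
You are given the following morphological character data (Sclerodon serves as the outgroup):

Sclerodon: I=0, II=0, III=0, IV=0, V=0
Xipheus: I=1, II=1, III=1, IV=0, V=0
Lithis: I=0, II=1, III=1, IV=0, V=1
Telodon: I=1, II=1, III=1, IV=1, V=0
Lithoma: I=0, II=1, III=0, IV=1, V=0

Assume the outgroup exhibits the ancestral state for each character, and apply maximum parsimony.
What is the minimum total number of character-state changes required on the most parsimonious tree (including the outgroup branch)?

The outgroup has state '0' for every character, so '1' is the derived state throughout.
Only Telodon and Xipheus show the derived state '1' for I, supporting them as a clade.
II (derived state '1') is shared by all ingroup taxa — unites the whole ingroup.
III (derived state '1') is shared by Lithis, Telodon, and Xipheus — a synapomorphy uniting that clade.
IV (state '1') occurs in Lithoma and Telodon but conflicts with the nesting implied by the other characters — most parsimoniously interpreted as homoplasy.
V (derived state '1') is unique to Lithis (autapomorphy; uninformative for grouping).
Most parsimonious ingroup topology: (((Xipheus,Telodon),Lithis),Lithoma).
Changes per character on this tree: I: 1; II: 1; III: 1; IV: 2; V: 1.
Total = 6.

6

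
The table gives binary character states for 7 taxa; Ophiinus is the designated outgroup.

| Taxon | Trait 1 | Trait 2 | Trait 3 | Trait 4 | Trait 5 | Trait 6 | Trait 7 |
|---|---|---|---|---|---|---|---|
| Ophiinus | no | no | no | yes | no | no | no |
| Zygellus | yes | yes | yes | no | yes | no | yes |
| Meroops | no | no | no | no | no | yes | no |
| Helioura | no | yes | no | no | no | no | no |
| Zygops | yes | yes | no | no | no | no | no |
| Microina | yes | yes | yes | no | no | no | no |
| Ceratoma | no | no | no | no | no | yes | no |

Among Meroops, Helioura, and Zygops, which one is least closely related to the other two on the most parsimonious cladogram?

Meroops

Character polarity is set by the outgroup: the derived state is whichever differs from the outgroup's state, so for Trait 4 the derived state is 'no', and for the remaining characters it is 'yes'.
Trait 1 (derived state 'yes') is shared by Microina, Zygellus, and Zygops — a synapomorphy uniting that clade.
Only Helioura, Microina, Zygellus, and Zygops show the derived state 'yes' for Trait 2, supporting them as a clade.
Trait 3: derived state 'yes' in Microina and Zygellus only — synapomorphy for {Microina, Zygellus}.
All ingroup taxa share the derived state 'no' for Trait 4; it defines the ingroup but does not resolve relationships within it.
Trait 5 (derived state 'yes') is unique to Zygellus (autapomorphy; uninformative for grouping).
Only Ceratoma and Meroops show the derived state 'yes' for Trait 6, supporting them as a clade.
Trait 7: derived state 'yes' in Zygellus only — an autapomorphy, so it tells us nothing about relationships among taxa.
Most parsimonious ingroup topology: ((((Zygellus,Microina),Zygops),Helioura),(Meroops,Ceratoma)).
Helioura and Zygops share a more recent common ancestor with each other than either does with Meroops, so Meroops is the least closely related of the three.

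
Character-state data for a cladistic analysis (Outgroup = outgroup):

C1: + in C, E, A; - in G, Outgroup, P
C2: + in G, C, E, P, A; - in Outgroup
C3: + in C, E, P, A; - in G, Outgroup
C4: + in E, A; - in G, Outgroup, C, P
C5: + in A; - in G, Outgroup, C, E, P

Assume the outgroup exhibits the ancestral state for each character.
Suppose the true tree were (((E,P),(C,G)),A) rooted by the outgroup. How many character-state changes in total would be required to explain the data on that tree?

Map each character onto (((E,P),(C,G)),A) (rooted by Outgroup) and count the minimum state changes it requires (Fitch parsimony):
C1: 3; C2: 1; C3: 2; C4: 2; C5: 1.
Total tree length = 9.

9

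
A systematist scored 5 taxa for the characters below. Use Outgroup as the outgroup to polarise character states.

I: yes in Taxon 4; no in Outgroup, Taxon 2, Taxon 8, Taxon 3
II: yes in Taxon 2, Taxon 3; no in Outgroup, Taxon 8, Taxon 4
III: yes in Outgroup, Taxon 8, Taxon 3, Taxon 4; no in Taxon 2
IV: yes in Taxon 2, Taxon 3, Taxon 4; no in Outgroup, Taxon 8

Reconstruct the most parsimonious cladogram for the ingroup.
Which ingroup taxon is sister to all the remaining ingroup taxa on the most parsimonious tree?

Taxon 8

Character polarity is set by the outgroup: the derived state is whichever differs from the outgroup's state, so for III the derived state is 'no', and for the remaining characters it is 'yes'.
I (derived state 'yes') is unique to Taxon 4 (autapomorphy; uninformative for grouping).
II (derived state 'yes') is shared by Taxon 2 and Taxon 3 — a synapomorphy uniting that clade.
III: derived state 'no' in Taxon 2 only — an autapomorphy, so it tells us nothing about relationships among taxa.
Only Taxon 2, Taxon 3, and Taxon 4 show the derived state 'yes' for IV, supporting them as a clade.
Most parsimonious ingroup topology: (((Taxon 2,Taxon 3),Taxon 4),Taxon 8).
Taxon 8 is sister to the clade containing all other ingroup taxa, so it is the earliest-diverging (most basal) ingroup lineage.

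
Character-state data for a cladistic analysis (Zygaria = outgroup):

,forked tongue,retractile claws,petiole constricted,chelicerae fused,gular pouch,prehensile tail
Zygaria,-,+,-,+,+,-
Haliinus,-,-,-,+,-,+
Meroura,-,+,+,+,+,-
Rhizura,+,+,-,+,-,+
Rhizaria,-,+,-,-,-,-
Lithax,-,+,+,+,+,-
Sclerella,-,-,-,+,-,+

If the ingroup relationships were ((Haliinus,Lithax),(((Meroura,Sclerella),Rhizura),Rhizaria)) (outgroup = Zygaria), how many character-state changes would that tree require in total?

12

Map each character onto ((Haliinus,Lithax),(((Meroura,Sclerella),Rhizura),Rhizaria)) (rooted by Zygaria) and count the minimum state changes it requires (Fitch parsimony):
forked tongue: 1; retractile claws: 2; petiole constricted: 2; chelicerae fused: 1; gular pouch: 3; prehensile tail: 3.
Total tree length = 12.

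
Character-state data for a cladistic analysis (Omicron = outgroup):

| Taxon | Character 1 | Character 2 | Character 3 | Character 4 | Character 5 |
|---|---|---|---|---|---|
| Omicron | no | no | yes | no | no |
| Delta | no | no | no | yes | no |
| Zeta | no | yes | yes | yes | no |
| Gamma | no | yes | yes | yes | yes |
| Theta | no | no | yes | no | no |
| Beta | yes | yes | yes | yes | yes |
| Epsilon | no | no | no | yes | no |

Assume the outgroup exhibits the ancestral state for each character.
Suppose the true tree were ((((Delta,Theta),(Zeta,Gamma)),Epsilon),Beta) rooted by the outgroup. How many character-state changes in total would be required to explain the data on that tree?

Map each character onto ((((Delta,Theta),(Zeta,Gamma)),Epsilon),Beta) (rooted by Omicron) and count the minimum state changes it requires (Fitch parsimony):
Character 1: 1; Character 2: 2; Character 3: 2; Character 4: 2; Character 5: 2.
Total tree length = 9.

9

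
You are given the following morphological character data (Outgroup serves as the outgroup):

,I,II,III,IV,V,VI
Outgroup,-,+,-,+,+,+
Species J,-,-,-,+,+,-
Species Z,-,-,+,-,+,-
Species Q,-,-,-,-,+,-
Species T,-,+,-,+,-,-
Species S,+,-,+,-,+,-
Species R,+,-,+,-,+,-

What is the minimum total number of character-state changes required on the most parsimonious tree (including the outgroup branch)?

6

Character polarity is set by the outgroup: the derived state is whichever differs from the outgroup's state, so for II, IV, V, VI the derived state is '-', and for the remaining characters it is '+'.
I: derived state '+' in Species R and Species S only — synapomorphy for {Species R, Species S}.
Only Species J, Species Q, Species R, Species S, and Species Z show the derived state '-' for II, supporting them as a clade.
Only Species R, Species S, and Species Z show the derived state '+' for III, supporting them as a clade.
Only Species Q, Species R, Species S, and Species Z show the derived state '-' for IV, supporting them as a clade.
V: derived state '-' in Species T only — an autapomorphy, so it tells us nothing about relationships among taxa.
All ingroup taxa share the derived state '-' for VI; it defines the ingroup but does not resolve relationships within it.
Most parsimonious ingroup topology: ((Species J,((Species Z,(Species S,Species R)),Species Q)),Species T).
Changes per character on this tree: I: 1; II: 1; III: 1; IV: 1; V: 1; VI: 1.
Total = 6.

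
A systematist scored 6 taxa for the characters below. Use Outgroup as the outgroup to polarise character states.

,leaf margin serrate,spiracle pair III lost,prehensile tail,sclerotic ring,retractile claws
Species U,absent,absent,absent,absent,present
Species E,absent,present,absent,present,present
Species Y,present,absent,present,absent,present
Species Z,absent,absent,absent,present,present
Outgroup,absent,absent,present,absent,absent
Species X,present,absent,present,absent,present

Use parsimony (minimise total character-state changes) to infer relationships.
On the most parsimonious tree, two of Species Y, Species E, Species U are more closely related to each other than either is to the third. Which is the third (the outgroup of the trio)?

Species Y

Character polarity is set by the outgroup: the derived state is whichever differs from the outgroup's state, so for prehensile tail the derived state is 'absent', and for the remaining characters it is 'present'.
Only Species X and Species Y show the derived state 'present' for leaf margin serrate, supporting them as a clade.
spiracle pair III lost (derived state 'present') is unique to Species E (autapomorphy; uninformative for grouping).
prehensile tail (derived state 'absent') is shared by Species E, Species U, and Species Z — a synapomorphy uniting that clade.
Only Species E and Species Z show the derived state 'present' for sclerotic ring, supporting them as a clade.
retractile claws (derived state 'present') is shared by all ingroup taxa — unites the whole ingroup.
Most parsimonious ingroup topology: ((Species X,Species Y),((Species Z,Species E),Species U)).
Species E and Species U share a more recent common ancestor with each other than either does with Species Y, so Species Y is the least closely related of the three.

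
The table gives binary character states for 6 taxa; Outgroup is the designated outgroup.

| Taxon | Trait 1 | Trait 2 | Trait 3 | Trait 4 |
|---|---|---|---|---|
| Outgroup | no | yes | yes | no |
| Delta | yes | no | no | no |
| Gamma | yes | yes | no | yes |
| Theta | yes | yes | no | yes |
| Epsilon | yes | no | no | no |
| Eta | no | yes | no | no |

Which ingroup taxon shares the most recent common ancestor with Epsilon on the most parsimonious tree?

Delta

Character polarity is set by the outgroup: the derived state is whichever differs from the outgroup's state, so for Trait 2, Trait 3 the derived state is 'no', and for the remaining characters it is 'yes'.
Only Delta, Epsilon, Gamma, and Theta show the derived state 'yes' for Trait 1, supporting them as a clade.
Only Delta and Epsilon show the derived state 'no' for Trait 2, supporting them as a clade.
Trait 3 (derived state 'no') is shared by all ingroup taxa — unites the whole ingroup.
Only Gamma and Theta show the derived state 'yes' for Trait 4, supporting them as a clade.
Most parsimonious ingroup topology: (((Delta,Epsilon),(Gamma,Theta)),Eta).
Epsilon and Delta form a cherry on this tree, so they are sister taxa.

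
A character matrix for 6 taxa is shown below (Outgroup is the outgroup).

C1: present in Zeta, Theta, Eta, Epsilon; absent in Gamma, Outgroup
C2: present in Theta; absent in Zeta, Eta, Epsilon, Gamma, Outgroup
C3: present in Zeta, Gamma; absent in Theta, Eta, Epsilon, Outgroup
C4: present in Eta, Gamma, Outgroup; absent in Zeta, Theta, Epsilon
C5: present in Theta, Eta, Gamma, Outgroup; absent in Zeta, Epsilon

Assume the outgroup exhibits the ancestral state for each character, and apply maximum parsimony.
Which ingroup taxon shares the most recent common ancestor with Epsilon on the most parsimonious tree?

Zeta

Character polarity is set by the outgroup: the derived state is whichever differs from the outgroup's state, so for C4, C5 the derived state is 'absent', and for the remaining characters it is 'present'.
Only Epsilon, Eta, Theta, and Zeta show the derived state 'present' for C1, supporting them as a clade.
C2: derived state 'present' in Theta only — an autapomorphy, so it tells us nothing about relationships among taxa.
C3 groups Gamma and Zeta, which is incompatible with the clades supported by the remaining characters; treating it as convergent (homoplasy) costs fewer steps than any alternative tree.
C4: derived state 'absent' in Epsilon, Theta, and Zeta only — synapomorphy for {Epsilon, Theta, Zeta}.
Only Epsilon and Zeta show the derived state 'absent' for C5, supporting them as a clade.
Most parsimonious ingroup topology: (((Theta,(Epsilon,Zeta)),Eta),Gamma).
Epsilon and Zeta form a cherry on this tree, so they are sister taxa.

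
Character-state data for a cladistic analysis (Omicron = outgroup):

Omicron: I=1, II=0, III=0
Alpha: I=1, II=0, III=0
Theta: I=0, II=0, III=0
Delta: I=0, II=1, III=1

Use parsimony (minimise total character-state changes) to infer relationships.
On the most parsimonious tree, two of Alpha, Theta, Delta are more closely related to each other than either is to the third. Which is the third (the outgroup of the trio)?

Character polarity is set by the outgroup: the derived state is whichever differs from the outgroup's state, so for I the derived state is '0', and for the remaining characters it is '1'.
I (derived state '0') is shared by Delta and Theta — a synapomorphy uniting that clade.
II: derived state '1' in Delta only — an autapomorphy, so it tells us nothing about relationships among taxa.
III (derived state '1') is unique to Delta (autapomorphy; uninformative for grouping).
Most parsimonious ingroup topology: (Alpha,(Theta,Delta)).
Delta and Theta share a more recent common ancestor with each other than either does with Alpha, so Alpha is the least closely related of the three.

Alpha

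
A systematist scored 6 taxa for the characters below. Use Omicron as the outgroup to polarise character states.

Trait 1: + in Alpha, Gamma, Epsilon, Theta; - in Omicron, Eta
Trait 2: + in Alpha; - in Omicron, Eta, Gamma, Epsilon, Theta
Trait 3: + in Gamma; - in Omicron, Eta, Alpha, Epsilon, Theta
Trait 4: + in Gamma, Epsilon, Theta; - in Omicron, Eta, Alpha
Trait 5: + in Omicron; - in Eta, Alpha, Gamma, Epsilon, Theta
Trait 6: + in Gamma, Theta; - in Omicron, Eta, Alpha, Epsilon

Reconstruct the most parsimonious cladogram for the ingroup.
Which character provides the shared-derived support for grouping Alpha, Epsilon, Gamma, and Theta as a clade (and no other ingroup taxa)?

Trait 1

Character polarity is set by the outgroup: the derived state is whichever differs from the outgroup's state, so for Trait 5 the derived state is '-', and for the remaining characters it is '+'.
Only Alpha, Epsilon, Gamma, and Theta show the derived state '+' for Trait 1, supporting them as a clade.
Trait 2 (derived state '+') is unique to Alpha (autapomorphy; uninformative for grouping).
Trait 3: derived state '+' in Gamma only — an autapomorphy, so it tells us nothing about relationships among taxa.
Only Epsilon, Gamma, and Theta show the derived state '+' for Trait 4, supporting them as a clade.
Trait 5 (derived state '-') is shared by all ingroup taxa — unites the whole ingroup.
Trait 6 (derived state '+') is shared by Gamma and Theta — a synapomorphy uniting that clade.
Most parsimonious ingroup topology: (Eta,(Alpha,((Gamma,Theta),Epsilon))).
The clade {Alpha, Epsilon, Gamma, Theta} is supported by Trait 1: its derived state '+' occurs in exactly those taxa and in no other taxon (including the outgroup).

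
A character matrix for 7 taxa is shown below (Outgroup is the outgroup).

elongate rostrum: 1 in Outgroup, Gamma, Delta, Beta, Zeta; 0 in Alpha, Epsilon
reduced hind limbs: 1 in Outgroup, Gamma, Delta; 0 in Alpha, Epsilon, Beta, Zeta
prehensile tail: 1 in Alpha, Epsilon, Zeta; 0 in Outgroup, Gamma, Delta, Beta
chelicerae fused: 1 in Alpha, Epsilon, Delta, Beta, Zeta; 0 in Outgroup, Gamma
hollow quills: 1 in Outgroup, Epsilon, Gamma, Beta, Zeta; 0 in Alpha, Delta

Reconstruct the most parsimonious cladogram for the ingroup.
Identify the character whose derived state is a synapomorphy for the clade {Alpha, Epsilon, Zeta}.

Character polarity is set by the outgroup: the derived state is whichever differs from the outgroup's state, so for elongate rostrum, reduced hind limbs, hollow quills the derived state is '0', and for the remaining characters it is '1'.
elongate rostrum (derived state '0') is shared by Alpha and Epsilon — a synapomorphy uniting that clade.
reduced hind limbs (derived state '0') is shared by Alpha, Beta, Epsilon, and Zeta — a synapomorphy uniting that clade.
prehensile tail (derived state '1') is shared by Alpha, Epsilon, and Zeta — a synapomorphy uniting that clade.
chelicerae fused: derived state '1' in Alpha, Beta, Delta, Epsilon, and Zeta only — synapomorphy for {Alpha, Beta, Delta, Epsilon, Zeta}.
hollow quills groups Alpha and Delta, which is incompatible with the clades supported by the remaining characters; treating it as convergent (homoplasy) costs fewer steps than any alternative tree.
Most parsimonious ingroup topology: (((((Alpha,Epsilon),Zeta),Beta),Delta),Gamma).
The clade {Alpha, Epsilon, Zeta} is supported by prehensile tail: its derived state '1' occurs in exactly those taxa and in no other taxon (including the outgroup).

prehensile tail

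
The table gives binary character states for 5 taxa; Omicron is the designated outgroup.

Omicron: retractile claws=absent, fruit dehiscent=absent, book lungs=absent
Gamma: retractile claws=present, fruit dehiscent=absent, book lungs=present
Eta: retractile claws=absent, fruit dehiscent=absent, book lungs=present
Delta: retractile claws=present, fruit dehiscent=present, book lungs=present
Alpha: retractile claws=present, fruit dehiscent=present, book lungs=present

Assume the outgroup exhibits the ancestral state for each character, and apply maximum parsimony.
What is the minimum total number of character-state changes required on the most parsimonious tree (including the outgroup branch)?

3

The outgroup has state 'absent' for every character, so 'present' is the derived state throughout.
retractile claws (derived state 'present') is shared by Alpha, Delta, and Gamma — a synapomorphy uniting that clade.
fruit dehiscent: derived state 'present' in Alpha and Delta only — synapomorphy for {Alpha, Delta}.
book lungs (derived state 'present') is shared by all ingroup taxa — unites the whole ingroup.
Most parsimonious ingroup topology: (((Alpha,Delta),Gamma),Eta).
Changes per character on this tree: retractile claws: 1; fruit dehiscent: 1; book lungs: 1.
Total = 3.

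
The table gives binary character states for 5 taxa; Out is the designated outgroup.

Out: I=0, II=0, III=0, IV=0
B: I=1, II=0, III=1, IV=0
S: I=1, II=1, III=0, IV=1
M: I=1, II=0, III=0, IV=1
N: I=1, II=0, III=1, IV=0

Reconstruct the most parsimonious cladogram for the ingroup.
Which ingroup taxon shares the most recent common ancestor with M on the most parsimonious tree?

The outgroup has state '0' for every character, so '1' is the derived state throughout.
I (derived state '1') is shared by all ingroup taxa — unites the whole ingroup.
II (derived state '1') is unique to S (autapomorphy; uninformative for grouping).
III (derived state '1') is shared by B and N — a synapomorphy uniting that clade.
Only M and S show the derived state '1' for IV, supporting them as a clade.
Most parsimonious ingroup topology: ((B,N),(S,M)).
M and S form a cherry on this tree, so they are sister taxa.

S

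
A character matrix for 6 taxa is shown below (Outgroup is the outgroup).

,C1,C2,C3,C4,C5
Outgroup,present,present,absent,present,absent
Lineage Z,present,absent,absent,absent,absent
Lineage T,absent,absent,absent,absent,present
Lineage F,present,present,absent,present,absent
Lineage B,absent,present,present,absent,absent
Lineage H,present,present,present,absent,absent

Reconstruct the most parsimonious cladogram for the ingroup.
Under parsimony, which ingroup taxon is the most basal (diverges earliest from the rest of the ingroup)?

Character polarity is set by the outgroup: the derived state is whichever differs from the outgroup's state, so for C1, C2, C4 the derived state is 'absent', and for the remaining characters it is 'present'.
C1 groups Lineage B and Lineage T, which is incompatible with the clades supported by the remaining characters; treating it as convergent (homoplasy) costs fewer steps than any alternative tree.
C2: derived state 'absent' in Lineage T and Lineage Z only — synapomorphy for {Lineage T, Lineage Z}.
C3: derived state 'present' in Lineage B and Lineage H only — synapomorphy for {Lineage B, Lineage H}.
C4 (derived state 'absent') is shared by Lineage B, Lineage H, Lineage T, and Lineage Z — a synapomorphy uniting that clade.
C5 (derived state 'present') is unique to Lineage T (autapomorphy; uninformative for grouping).
Most parsimonious ingroup topology: (((Lineage Z,Lineage T),(Lineage B,Lineage H)),Lineage F).
Lineage F is sister to the clade containing all other ingroup taxa, so it is the earliest-diverging (most basal) ingroup lineage.

Lineage F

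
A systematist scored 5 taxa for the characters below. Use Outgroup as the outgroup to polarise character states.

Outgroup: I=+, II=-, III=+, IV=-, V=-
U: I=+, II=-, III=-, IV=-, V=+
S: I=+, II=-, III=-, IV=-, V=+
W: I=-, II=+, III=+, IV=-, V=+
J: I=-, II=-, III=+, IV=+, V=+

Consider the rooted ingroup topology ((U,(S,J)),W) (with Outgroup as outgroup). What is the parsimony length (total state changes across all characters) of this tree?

Map each character onto ((U,(S,J)),W) (rooted by Outgroup) and count the minimum state changes it requires (Fitch parsimony):
I: 2; II: 1; III: 2; IV: 1; V: 1.
Total tree length = 7.

7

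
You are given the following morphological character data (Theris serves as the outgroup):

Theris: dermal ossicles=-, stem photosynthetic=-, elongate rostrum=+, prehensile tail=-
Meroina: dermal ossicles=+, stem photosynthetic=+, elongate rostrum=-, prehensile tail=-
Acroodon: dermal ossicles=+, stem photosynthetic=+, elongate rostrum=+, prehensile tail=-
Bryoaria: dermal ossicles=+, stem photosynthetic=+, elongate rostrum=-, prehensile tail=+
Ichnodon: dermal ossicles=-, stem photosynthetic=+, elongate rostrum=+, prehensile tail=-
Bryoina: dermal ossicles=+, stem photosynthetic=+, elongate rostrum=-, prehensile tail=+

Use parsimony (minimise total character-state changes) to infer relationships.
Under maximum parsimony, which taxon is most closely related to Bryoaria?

Bryoina

Character polarity is set by the outgroup: the derived state is whichever differs from the outgroup's state, so for elongate rostrum the derived state is '-', and for the remaining characters it is '+'.
Only Acroodon, Bryoaria, Bryoina, and Meroina show the derived state '+' for dermal ossicles, supporting them as a clade.
stem photosynthetic (derived state '+') is shared by all ingroup taxa — unites the whole ingroup.
elongate rostrum: derived state '-' in Bryoaria, Bryoina, and Meroina only — synapomorphy for {Bryoaria, Bryoina, Meroina}.
Only Bryoaria and Bryoina show the derived state '+' for prehensile tail, supporting them as a clade.
Most parsimonious ingroup topology: (((Meroina,(Bryoaria,Bryoina)),Acroodon),Ichnodon).
Bryoaria and Bryoina form a cherry on this tree, so they are sister taxa.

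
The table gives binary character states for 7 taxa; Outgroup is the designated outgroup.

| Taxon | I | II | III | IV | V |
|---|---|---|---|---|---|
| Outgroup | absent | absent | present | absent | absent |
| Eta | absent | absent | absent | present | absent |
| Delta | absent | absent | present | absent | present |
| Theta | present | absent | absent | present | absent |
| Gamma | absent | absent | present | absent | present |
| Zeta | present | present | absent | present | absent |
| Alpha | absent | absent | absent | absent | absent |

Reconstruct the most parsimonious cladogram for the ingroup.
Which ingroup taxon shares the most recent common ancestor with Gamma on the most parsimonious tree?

Character polarity is set by the outgroup: the derived state is whichever differs from the outgroup's state, so for III the derived state is 'absent', and for the remaining characters it is 'present'.
I: derived state 'present' in Theta and Zeta only — synapomorphy for {Theta, Zeta}.
II (derived state 'present') is unique to Zeta (autapomorphy; uninformative for grouping).
Only Alpha, Eta, Theta, and Zeta show the derived state 'absent' for III, supporting them as a clade.
IV (derived state 'present') is shared by Eta, Theta, and Zeta — a synapomorphy uniting that clade.
V: derived state 'present' in Delta and Gamma only — synapomorphy for {Delta, Gamma}.
Most parsimonious ingroup topology: (((Eta,(Theta,Zeta)),Alpha),(Delta,Gamma)).
Gamma and Delta form a cherry on this tree, so they are sister taxa.

Delta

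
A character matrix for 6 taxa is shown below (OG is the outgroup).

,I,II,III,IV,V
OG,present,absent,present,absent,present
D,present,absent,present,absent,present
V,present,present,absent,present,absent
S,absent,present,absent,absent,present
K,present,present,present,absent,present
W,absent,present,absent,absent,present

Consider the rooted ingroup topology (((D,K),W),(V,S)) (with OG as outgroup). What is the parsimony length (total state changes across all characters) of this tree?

Map each character onto (((D,K),W),(V,S)) (rooted by OG) and count the minimum state changes it requires (Fitch parsimony):
I: 2; II: 2; III: 2; IV: 1; V: 1.
Total tree length = 8.

8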